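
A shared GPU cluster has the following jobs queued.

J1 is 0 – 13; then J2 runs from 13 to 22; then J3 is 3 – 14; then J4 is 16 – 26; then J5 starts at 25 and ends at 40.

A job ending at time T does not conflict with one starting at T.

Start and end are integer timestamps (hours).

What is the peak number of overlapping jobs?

2

Walk through starts and ends in time order (an end at T is processed before a start at T):
0 start J1 → 1
3 start J3 → 2
13 end J1 → 1
13 start J2 → 2
14 end J3 → 1
16 start J4 → 2
22 end J2 → 1
25 start J5 → 2
26 end J4 → 1
40 end J5 → 0
Peak is 2, at 3 (J1, J3).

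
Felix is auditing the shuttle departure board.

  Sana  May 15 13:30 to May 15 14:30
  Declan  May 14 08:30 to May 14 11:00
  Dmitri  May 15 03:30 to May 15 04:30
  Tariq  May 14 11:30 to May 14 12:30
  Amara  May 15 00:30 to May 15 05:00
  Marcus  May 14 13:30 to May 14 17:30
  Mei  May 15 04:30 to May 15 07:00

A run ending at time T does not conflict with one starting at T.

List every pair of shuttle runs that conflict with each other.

Check each pair: they overlap iff neither finishes before the other starts.
Sorted by start: Declan, Tariq, Marcus, Amara, Dmitri, Mei, Sana.
Tariq starts after Declan ends; Declan is clear from here.
Marcus starts after Tariq ends; Tariq is clear from here.
Amara starts after Marcus ends; Marcus is clear from here.
Dmitri starts before Amara ends → Amara and Dmitri overlap.
Mei starts before Amara ends → Amara and Mei overlap.
Sana starts after Amara ends.
Mei starts exactly when Dmitri ends (back-to-back, no overlap); Dmitri is clear from here.
Sana starts after Mei ends.

Amara & Dmitri, Amara & Mei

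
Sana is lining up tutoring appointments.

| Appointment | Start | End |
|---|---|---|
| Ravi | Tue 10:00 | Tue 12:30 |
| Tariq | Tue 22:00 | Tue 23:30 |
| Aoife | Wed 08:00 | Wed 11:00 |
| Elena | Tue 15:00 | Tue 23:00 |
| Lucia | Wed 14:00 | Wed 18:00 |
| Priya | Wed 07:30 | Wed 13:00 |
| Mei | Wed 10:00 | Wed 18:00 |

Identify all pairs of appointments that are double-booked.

Aoife & Mei, Aoife & Priya, Elena & Tariq, Lucia & Mei, Mei & Priya

Sorted by start: Ravi, Elena, Tariq, Priya, Aoife, Mei, Lucia.
Elena starts after Ravi ends — done with Ravi.
Tariq starts before Elena ends → Elena and Tariq overlap.
Priya starts after Elena ends — done with Elena.
Priya starts after Tariq ends — done with Tariq.
Aoife starts before Priya ends → Priya and Aoife overlap.
Mei starts before Priya ends → Priya and Mei overlap.
Lucia starts after Priya ends.
Mei starts before Aoife ends → Aoife and Mei overlap.
Lucia starts after Aoife ends.
Lucia starts before Mei ends → Mei and Lucia overlap.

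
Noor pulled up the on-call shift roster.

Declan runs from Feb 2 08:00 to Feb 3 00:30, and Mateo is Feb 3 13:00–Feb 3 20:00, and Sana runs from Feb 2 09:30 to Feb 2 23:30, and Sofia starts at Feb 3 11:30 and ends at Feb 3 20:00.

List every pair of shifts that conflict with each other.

Sorted by start: Declan, Sana, Sofia, Mateo.
Sana starts before Declan ends → Declan and Sana overlap.
Sofia starts after Declan ends, so nothing later overlaps Declan either.
Sofia starts after Sana ends, so nothing later overlaps Sana either.
Mateo starts before Sofia ends → Sofia and Mateo overlap.

Declan & Sana, Mateo & Sofia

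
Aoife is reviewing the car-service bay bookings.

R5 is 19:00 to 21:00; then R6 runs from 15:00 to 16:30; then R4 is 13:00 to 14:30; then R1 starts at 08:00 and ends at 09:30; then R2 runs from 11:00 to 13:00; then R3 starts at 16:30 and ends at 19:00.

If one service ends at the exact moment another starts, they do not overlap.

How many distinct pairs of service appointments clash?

0

Sorted by start: R1, R2, R4, R6, R3, R5.
R2 starts after R1 ends; R1 is clear from here.
R4 starts exactly when R2 ends (back-to-back, no overlap); R2 is clear from here.
R6 starts after R4 ends; R4 is clear from here.
R3 starts exactly when R6 ends (back-to-back, no overlap); R6 is clear from here.
R5 starts exactly when R3 ends (back-to-back, no overlap).
No pair overlaps.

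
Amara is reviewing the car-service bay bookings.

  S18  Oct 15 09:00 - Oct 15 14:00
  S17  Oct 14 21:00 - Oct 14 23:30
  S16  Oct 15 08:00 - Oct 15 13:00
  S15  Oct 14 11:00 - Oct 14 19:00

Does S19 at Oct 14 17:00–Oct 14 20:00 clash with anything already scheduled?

S15: starts Oct 14 11:00 before S19 ends Oct 14 20:00, and ends Oct 14 19:00 after S19 starts Oct 14 17:00 → overlap.
S17: starts Oct 14 21:00 at or after S19 ends Oct 14 20:00 → clear.
S16: starts Oct 15 08:00 at or after S19 ends Oct 14 20:00 → clear.
S18: starts Oct 15 09:00 at or after S19 ends Oct 14 20:00 → clear.
S19 overlaps S15.

Yes — it overlaps S15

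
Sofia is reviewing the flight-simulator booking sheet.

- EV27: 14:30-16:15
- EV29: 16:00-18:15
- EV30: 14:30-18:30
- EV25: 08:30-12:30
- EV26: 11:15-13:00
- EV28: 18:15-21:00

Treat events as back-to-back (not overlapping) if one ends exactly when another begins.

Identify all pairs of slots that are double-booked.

Sorted by start: EV25, EV26, EV27, EV30, EV29, EV28.
EV26 starts before EV25 ends → EV25 and EV26 overlap.
EV27 starts after EV25 ends, so nothing later overlaps EV25 either.
EV27 starts after EV26 ends, so nothing later overlaps EV26 either.
EV30 starts before EV27 ends → EV27 and EV30 overlap.
EV29 starts before EV27 ends → EV27 and EV29 overlap.
EV28 starts after EV27 ends.
EV29 starts before EV30 ends → EV30 and EV29 overlap.
EV28 starts before EV30 ends → EV30 and EV28 overlap.
EV28 starts exactly when EV29 ends (back-to-back, no overlap).

EV25 & EV26, EV27 & EV29, EV27 & EV30, EV28 & EV30, EV29 & EV30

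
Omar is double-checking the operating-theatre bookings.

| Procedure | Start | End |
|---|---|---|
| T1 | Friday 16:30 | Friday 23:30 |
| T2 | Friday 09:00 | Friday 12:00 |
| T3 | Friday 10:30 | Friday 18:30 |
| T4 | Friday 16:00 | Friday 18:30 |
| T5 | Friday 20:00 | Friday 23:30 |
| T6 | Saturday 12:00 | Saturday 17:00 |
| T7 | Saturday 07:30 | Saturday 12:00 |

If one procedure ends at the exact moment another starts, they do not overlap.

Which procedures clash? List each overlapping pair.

T1 & T3, T1 & T4, T1 & T5, T2 & T3, T3 & T4

Sorted by start: T2, T3, T4, T1, T5, T7, T6.
T3 starts before T2 ends → T2 and T3 overlap.
T4 starts after T2 ends, so nothing later overlaps T2 either.
T4 starts before T3 ends → T3 and T4 overlap.
T1 starts before T3 ends → T3 and T1 overlap.
T5 starts after T3 ends, so nothing later overlaps T3 either.
T1 starts before T4 ends → T4 and T1 overlap.
T5 starts after T4 ends, so nothing later overlaps T4 either.
T5 starts before T1 ends → T1 and T5 overlap.
T7 starts after T1 ends, so nothing later overlaps T1 either.
T7 starts after T5 ends, so nothing later overlaps T5 either.
T6 starts exactly when T7 ends (back-to-back, no overlap).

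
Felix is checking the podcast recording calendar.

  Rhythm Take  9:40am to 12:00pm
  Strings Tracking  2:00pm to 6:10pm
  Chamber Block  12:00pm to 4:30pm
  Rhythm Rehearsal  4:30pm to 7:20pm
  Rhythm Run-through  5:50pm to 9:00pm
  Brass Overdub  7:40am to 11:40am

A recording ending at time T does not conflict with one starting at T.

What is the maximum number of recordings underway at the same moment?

3

Walk through starts and ends in time order (an end at T is processed before a start at T):
7:40am start Brass Overdub → 1
9:40am start Rhythm Take → 2
11:40am end Brass Overdub → 1
12:00pm end Rhythm Take → 0
12:00pm start Chamber Block → 1
2:00pm start Strings Tracking → 2
4:30pm end Chamber Block → 1
4:30pm start Rhythm Rehearsal → 2
5:50pm start Rhythm Run-through → 3
6:10pm end Strings Tracking → 2
7:20pm end Rhythm Rehearsal → 1
9:00pm end Rhythm Run-through → 0
Peak is 3, at 5:50pm (Rhythm Rehearsal, Rhythm Run-through, Strings Tracking).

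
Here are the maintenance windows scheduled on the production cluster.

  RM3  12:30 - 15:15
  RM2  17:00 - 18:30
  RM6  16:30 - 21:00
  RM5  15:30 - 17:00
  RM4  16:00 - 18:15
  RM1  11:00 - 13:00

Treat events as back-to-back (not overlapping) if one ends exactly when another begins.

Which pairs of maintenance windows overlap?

RM1 & RM3, RM2 & RM4, RM2 & RM6, RM4 & RM5, RM4 & RM6, RM5 & RM6

Sorted by start: RM1, RM3, RM5, RM4, RM6, RM2.
RM3 starts before RM1 ends → RM1 and RM3 overlap.
RM5 starts after RM1 ends, so nothing later overlaps RM1 either.
RM5 starts after RM3 ends, so nothing later overlaps RM3 either.
RM4 starts before RM5 ends → RM5 and RM4 overlap.
RM6 starts before RM5 ends → RM5 and RM6 overlap.
RM2 starts exactly when RM5 ends (back-to-back, no overlap).
RM6 starts before RM4 ends → RM4 and RM6 overlap.
RM2 starts before RM4 ends → RM4 and RM2 overlap.
RM2 starts before RM6 ends → RM6 and RM2 overlap.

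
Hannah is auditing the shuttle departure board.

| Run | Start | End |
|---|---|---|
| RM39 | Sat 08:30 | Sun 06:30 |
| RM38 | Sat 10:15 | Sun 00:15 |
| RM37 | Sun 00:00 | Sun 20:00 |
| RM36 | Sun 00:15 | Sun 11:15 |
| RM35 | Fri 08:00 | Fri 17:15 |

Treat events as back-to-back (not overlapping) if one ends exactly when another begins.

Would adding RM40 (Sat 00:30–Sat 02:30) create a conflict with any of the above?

RM35: ends Fri 17:15 at or before RM40 starts Sat 00:30 → clear.
RM39: starts Sat 08:30 at or after RM40 ends Sat 02:30 → clear.
RM38: starts Sat 10:15 at or after RM40 ends Sat 02:30 → clear.
RM37: starts Sun 00:00 at or after RM40 ends Sat 02:30 → clear.
RM36: starts Sun 00:15 at or after RM40 ends Sat 02:30 → clear.

No — it doesn't clash with anything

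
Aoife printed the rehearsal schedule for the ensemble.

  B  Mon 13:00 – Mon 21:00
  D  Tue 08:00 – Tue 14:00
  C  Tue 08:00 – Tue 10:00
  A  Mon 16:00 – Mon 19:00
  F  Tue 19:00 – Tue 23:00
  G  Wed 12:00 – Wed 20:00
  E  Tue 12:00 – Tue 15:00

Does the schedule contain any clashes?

Yes

Sorted by start: B, A, C, D, E, F, G.
A starts before B ends → B and A overlap.
That's a conflict, so the schedule is not conflict-free.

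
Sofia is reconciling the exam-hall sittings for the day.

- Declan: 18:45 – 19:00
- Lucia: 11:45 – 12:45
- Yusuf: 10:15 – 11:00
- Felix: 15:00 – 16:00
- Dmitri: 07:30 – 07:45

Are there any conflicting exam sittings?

No

Sorted by start: Dmitri, Yusuf, Lucia, Felix, Declan.
Yusuf starts after Dmitri ends, so Dmitri has no further overlaps.
Lucia starts after Yusuf ends, so Yusuf has no further overlaps.
Felix starts after Lucia ends, so Lucia has no further overlaps.
Declan starts after Felix ends.
Every pair is clear; the schedule has no overlaps.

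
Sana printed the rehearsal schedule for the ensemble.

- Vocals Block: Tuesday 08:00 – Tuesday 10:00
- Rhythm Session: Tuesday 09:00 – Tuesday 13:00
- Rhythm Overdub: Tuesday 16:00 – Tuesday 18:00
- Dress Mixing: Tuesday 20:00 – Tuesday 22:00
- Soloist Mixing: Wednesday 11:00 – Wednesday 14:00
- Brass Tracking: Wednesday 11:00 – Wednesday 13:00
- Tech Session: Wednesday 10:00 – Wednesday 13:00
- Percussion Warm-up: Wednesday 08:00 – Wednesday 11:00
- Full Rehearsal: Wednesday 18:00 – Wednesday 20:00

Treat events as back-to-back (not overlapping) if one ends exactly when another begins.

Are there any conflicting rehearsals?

Two intervals overlap when each starts before the other ends.
Sorted by start: Vocals Block, Rhythm Session, Rhythm Overdub, Dress Mixing, Percussion Warm-up, Tech Session, Soloist Mixing, Brass Tracking, Full Rehearsal.
Rhythm Session starts before Vocals Block ends → Vocals Block and Rhythm Session overlap.
That's a conflict, so the schedule is not conflict-free.

Yes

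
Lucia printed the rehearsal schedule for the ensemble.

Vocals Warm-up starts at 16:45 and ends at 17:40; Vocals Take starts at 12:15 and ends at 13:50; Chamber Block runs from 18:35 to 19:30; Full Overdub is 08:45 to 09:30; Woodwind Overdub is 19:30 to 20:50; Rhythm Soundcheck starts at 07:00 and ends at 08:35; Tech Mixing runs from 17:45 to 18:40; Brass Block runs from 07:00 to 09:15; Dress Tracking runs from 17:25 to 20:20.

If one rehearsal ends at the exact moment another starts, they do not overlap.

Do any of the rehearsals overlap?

Check each pair: they overlap iff neither finishes before the other starts.
Sorted by start: Rhythm Soundcheck, Brass Block, Full Overdub, Vocals Take, Vocals Warm-up, Dress Tracking, Tech Mixing, Chamber Block, Woodwind Overdub.
Brass Block starts before Rhythm Soundcheck ends → Rhythm Soundcheck and Brass Block overlap.
That's a conflict, so the schedule is not conflict-free.

Yes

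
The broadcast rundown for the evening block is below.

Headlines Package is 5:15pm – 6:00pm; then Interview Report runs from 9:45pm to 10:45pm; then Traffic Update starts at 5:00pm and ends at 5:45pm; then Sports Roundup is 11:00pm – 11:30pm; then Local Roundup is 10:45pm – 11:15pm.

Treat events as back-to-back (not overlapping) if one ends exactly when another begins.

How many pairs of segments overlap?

2

Sorted by start: Traffic Update, Headlines Package, Interview Report, Local Roundup, Sports Roundup.
Headlines Package starts before Traffic Update ends → Traffic Update and Headlines Package overlap.
Interview Report starts after Traffic Update ends, so Traffic Update has no further overlaps.
Interview Report starts after Headlines Package ends, so Headlines Package has no further overlaps.
Local Roundup starts exactly when Interview Report ends (back-to-back, no overlap), so Interview Report has no further overlaps.
Sports Roundup starts before Local Roundup ends → Local Roundup and Sports Roundup overlap.
Overlapping pairs: Headlines Package & Traffic Update, Local Roundup & Sports Roundup — 2 in total.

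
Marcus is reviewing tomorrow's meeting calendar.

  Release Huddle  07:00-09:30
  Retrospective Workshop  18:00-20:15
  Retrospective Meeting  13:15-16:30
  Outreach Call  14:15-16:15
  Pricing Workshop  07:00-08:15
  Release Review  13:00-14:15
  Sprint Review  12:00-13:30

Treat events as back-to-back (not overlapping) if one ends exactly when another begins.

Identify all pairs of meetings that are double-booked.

Outreach Call & Retrospective Meeting, Pricing Workshop & Release Huddle, Release Review & Retrospective Meeting, Release Review & Sprint Review, Retrospective Meeting & Sprint Review

Sorted by start: Pricing Workshop, Release Huddle, Sprint Review, Release Review, Retrospective Meeting, Outreach Call, Retrospective Workshop.
Release Huddle starts before Pricing Workshop ends → Pricing Workshop and Release Huddle overlap.
Sprint Review starts after Pricing Workshop ends; Pricing Workshop is clear from here.
Sprint Review starts after Release Huddle ends; Release Huddle is clear from here.
Release Review starts before Sprint Review ends → Sprint Review and Release Review overlap.
Retrospective Meeting starts before Sprint Review ends → Sprint Review and Retrospective Meeting overlap.
Outreach Call starts after Sprint Review ends; Sprint Review is clear from here.
Retrospective Meeting starts before Release Review ends → Release Review and Retrospective Meeting overlap.
Outreach Call starts exactly when Release Review ends (back-to-back, no overlap); Release Review is clear from here.
Outreach Call starts before Retrospective Meeting ends → Retrospective Meeting and Outreach Call overlap.
Retrospective Workshop starts after Retrospective Meeting ends.
Retrospective Workshop starts after Outreach Call ends.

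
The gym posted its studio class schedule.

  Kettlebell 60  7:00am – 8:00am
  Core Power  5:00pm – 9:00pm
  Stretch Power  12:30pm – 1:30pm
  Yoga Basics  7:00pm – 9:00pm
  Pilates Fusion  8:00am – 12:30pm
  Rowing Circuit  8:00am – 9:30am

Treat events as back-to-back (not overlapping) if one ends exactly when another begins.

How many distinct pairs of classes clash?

Sorted by start: Kettlebell 60, Pilates Fusion, Rowing Circuit, Stretch Power, Core Power, Yoga Basics.
Pilates Fusion starts exactly when Kettlebell 60 ends (back-to-back, no overlap); Kettlebell 60 is clear from here.
Rowing Circuit starts before Pilates Fusion ends → Pilates Fusion and Rowing Circuit overlap.
Stretch Power starts exactly when Pilates Fusion ends (back-to-back, no overlap); Pilates Fusion is clear from here.
Stretch Power starts after Rowing Circuit ends; Rowing Circuit is clear from here.
Core Power starts after Stretch Power ends; Stretch Power is clear from here.
Yoga Basics starts before Core Power ends → Core Power and Yoga Basics overlap.
Overlapping pairs: Core Power & Yoga Basics, Pilates Fusion & Rowing Circuit — 2 in total.

2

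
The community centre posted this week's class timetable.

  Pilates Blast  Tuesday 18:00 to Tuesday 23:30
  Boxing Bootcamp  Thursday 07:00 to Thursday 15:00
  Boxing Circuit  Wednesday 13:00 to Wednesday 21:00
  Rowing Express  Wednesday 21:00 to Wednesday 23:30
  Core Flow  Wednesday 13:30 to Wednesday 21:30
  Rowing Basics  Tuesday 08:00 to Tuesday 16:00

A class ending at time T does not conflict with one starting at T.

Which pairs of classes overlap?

Two intervals overlap when each starts before the other ends.
Sorted by start: Rowing Basics, Pilates Blast, Boxing Circuit, Core Flow, Rowing Express, Boxing Bootcamp.
Pilates Blast starts after Rowing Basics ends; Rowing Basics is clear from here.
Boxing Circuit starts after Pilates Blast ends; Pilates Blast is clear from here.
Core Flow starts before Boxing Circuit ends → Boxing Circuit and Core Flow overlap.
Rowing Express starts exactly when Boxing Circuit ends (back-to-back, no overlap); Boxing Circuit is clear from here.
Rowing Express starts before Core Flow ends → Core Flow and Rowing Express overlap.
Boxing Bootcamp starts after Core Flow ends.
Boxing Bootcamp starts after Rowing Express ends.

Boxing Circuit & Core Flow, Core Flow & Rowing Express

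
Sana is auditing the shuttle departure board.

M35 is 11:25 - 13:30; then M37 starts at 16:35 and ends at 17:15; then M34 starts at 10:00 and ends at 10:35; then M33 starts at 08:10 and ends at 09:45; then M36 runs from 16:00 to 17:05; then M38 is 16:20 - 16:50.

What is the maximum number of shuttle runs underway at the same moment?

3

Sweep the timeline, counting +1 at each start and −1 at each end (ends before starts at a tie):
08:10 start M33 → 1
09:45 end M33 → 0
10:00 start M34 → 1
10:35 end M34 → 0
11:25 start M35 → 1
13:30 end M35 → 0
16:00 start M36 → 1
16:20 start M38 → 2
16:35 start M37 → 3
16:50 end M38 → 2
17:05 end M36 → 1
17:15 end M37 → 0
Peak is 3, at 16:35 (M36, M37, M38).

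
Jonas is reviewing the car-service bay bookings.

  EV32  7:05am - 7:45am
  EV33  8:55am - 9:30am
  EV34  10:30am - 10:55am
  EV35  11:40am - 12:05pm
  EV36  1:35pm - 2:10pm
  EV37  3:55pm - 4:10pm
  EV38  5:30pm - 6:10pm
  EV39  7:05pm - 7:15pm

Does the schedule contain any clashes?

No

Sorted by start: EV32, EV33, EV34, EV35, EV36, EV37, EV38, EV39.
EV33 starts after EV32 ends, so EV32 has no further overlaps.
EV34 starts after EV33 ends, so EV33 has no further overlaps.
EV35 starts after EV34 ends, so EV34 has no further overlaps.
EV36 starts after EV35 ends, so EV35 has no further overlaps.
EV37 starts after EV36 ends, so EV36 has no further overlaps.
EV38 starts after EV37 ends, so EV37 has no further overlaps.
EV39 starts after EV38 ends.
Every pair is clear; the schedule has no overlaps.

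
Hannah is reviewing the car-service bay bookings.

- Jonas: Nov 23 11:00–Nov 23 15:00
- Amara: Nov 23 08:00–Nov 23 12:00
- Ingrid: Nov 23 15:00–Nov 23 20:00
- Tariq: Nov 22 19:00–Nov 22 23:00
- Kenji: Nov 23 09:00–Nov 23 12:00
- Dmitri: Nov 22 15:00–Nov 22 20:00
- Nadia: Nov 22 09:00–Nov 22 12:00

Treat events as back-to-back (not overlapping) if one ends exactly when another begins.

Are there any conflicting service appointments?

Two intervals overlap when each starts before the other ends.
Sorted by start: Nadia, Dmitri, Tariq, Amara, Kenji, Jonas, Ingrid.
Dmitri starts after Nadia ends, so Nadia has no further overlaps.
Tariq starts before Dmitri ends → Dmitri and Tariq overlap.
That's a conflict, so the schedule is not conflict-free.

Yes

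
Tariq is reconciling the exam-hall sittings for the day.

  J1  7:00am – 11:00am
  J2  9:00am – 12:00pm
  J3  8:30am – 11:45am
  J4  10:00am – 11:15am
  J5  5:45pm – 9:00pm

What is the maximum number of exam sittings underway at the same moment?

Sweep the timeline, counting +1 at each start and −1 at each end (ends before starts at a tie):
7:00am start J1 → 1
8:30am start J3 → 2
9:00am start J2 → 3
10:00am start J4 → 4
11:00am end J1 → 3
11:15am end J4 → 2
11:45am end J3 → 1
12:00pm end J2 → 0
5:45pm start J5 → 1
9:00pm end J5 → 0
Peak is 4, at 10:00am (J1, J2, J3, J4).

4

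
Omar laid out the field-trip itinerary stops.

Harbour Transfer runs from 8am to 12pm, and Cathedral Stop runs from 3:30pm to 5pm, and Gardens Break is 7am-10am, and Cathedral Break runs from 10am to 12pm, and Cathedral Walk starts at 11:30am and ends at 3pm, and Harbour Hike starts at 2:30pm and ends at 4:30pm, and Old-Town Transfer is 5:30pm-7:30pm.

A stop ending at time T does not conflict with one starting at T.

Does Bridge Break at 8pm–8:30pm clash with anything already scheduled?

No — it doesn't clash with anything

Gardens Break: ends 10am at or before Bridge Break starts 8pm → clear.
Harbour Transfer: ends 12pm at or before Bridge Break starts 8pm → clear.
Cathedral Break: ends 12pm at or before Bridge Break starts 8pm → clear.
Cathedral Walk: ends 3pm at or before Bridge Break starts 8pm → clear.
Harbour Hike: ends 4:30pm at or before Bridge Break starts 8pm → clear.
Cathedral Stop: ends 5pm at or before Bridge Break starts 8pm → clear.
Old-Town Transfer: ends 7:30pm at or before Bridge Break starts 8pm → clear.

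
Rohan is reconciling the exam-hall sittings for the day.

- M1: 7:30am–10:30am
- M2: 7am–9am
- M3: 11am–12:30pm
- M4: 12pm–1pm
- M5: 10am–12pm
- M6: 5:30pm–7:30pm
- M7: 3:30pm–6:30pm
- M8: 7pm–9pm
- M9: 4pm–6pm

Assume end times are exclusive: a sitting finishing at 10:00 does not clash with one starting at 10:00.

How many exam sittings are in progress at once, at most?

Walk through starts and ends in time order (an end at T is processed before a start at T):
7am start M2 → 1
7:30am start M1 → 2
9am end M2 → 1
10am start M5 → 2
10:30am end M1 → 1
11am start M3 → 2
12pm end M5 → 1
12pm start M4 → 2
12:30pm end M3 → 1
1pm end M4 → 0
3:30pm start M7 → 1
4pm start M9 → 2
5:30pm start M6 → 3
6pm end M9 → 2
6:30pm end M7 → 1
7pm start M8 → 2
7:30pm end M6 → 1
9pm end M8 → 0
Peak is 3, at 5:30pm (M6, M7, M9).

3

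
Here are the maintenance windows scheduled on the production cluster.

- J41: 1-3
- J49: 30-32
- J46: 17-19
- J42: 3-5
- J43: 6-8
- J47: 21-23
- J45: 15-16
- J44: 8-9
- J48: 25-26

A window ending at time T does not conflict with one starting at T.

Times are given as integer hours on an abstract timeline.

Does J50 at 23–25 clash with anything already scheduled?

J41: ends 3 at or before J50 starts 23 → clear.
J42: ends 5 at or before J50 starts 23 → clear.
J43: ends 8 at or before J50 starts 23 → clear.
J44: ends 9 at or before J50 starts 23 → clear.
J45: ends 16 at or before J50 starts 23 → clear.
J46: ends 19 at or before J50 starts 23 → clear.
J47: ends 23 at or before J50 starts 23 → clear.
J48: starts 25 at or after J50 ends 25 → clear.
J49: starts 30 at or after J50 ends 25 → clear.

No — it doesn't clash with anything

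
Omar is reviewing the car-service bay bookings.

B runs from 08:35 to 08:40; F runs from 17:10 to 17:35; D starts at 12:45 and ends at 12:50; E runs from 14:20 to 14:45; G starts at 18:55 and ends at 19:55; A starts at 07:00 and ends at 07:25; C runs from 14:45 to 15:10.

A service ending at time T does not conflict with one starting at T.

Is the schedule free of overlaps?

Yes

Two intervals overlap when each starts before the other ends.
Sorted by start: A, B, D, E, C, F, G.
B starts after A ends — done with A.
D starts after B ends — done with B.
E starts after D ends — done with D.
C starts exactly when E ends (back-to-back, no overlap) — done with E.
F starts after C ends — done with C.
G starts after F ends.
Every pair is clear; the schedule has no overlaps.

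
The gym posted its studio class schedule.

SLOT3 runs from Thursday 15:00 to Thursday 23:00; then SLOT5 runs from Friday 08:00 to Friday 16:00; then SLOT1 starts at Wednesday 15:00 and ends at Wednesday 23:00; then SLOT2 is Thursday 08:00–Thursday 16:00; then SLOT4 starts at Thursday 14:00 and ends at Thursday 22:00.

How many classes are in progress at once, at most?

3

Walk through starts and ends in time order (an end at T is processed before a start at T):
Wednesday 15:00 start SLOT1 → 1
Wednesday 23:00 end SLOT1 → 0
Thursday 08:00 start SLOT2 → 1
Thursday 14:00 start SLOT4 → 2
Thursday 15:00 start SLOT3 → 3
Thursday 16:00 end SLOT2 → 2
Thursday 22:00 end SLOT4 → 1
Thursday 23:00 end SLOT3 → 0
Friday 08:00 start SLOT5 → 1
Friday 16:00 end SLOT5 → 0
Peak is 3, at Thursday 15:00 (SLOT2, SLOT3, SLOT4).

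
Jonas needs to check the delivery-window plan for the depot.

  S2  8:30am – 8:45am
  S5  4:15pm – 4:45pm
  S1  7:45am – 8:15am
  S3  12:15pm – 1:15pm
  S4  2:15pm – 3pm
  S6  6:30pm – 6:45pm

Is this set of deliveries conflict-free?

Check each pair: they overlap iff neither finishes before the other starts.
Sorted by start: S1, S2, S3, S4, S5, S6.
S2 starts after S1 ends, so nothing later overlaps S1 either.
S3 starts after S2 ends, so nothing later overlaps S2 either.
S4 starts after S3 ends, so nothing later overlaps S3 either.
S5 starts after S4 ends, so nothing later overlaps S4 either.
S6 starts after S5 ends.
Every pair is clear; the schedule has no overlaps.

Yes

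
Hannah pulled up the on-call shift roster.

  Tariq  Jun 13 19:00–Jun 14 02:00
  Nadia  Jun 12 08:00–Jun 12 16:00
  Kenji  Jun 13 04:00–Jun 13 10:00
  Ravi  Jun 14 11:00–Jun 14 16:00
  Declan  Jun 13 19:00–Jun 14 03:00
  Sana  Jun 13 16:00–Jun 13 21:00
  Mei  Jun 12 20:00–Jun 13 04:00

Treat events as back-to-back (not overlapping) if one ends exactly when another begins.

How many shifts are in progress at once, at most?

3

Walk through starts and ends in time order (an end at T is processed before a start at T):
Jun 12 08:00 start Nadia → 1
Jun 12 16:00 end Nadia → 0
Jun 12 20:00 start Mei → 1
Jun 13 04:00 end Mei → 0
Jun 13 04:00 start Kenji → 1
Jun 13 10:00 end Kenji → 0
Jun 13 16:00 start Sana → 1
Jun 13 19:00 start Declan → 2
Jun 13 19:00 start Tariq → 3
Jun 13 21:00 end Sana → 2
Jun 14 02:00 end Tariq → 1
Jun 14 03:00 end Declan → 0
Jun 14 11:00 start Ravi → 1
Jun 14 16:00 end Ravi → 0
Peak is 3, at Jun 13 19:00 (Declan, Sana, Tariq).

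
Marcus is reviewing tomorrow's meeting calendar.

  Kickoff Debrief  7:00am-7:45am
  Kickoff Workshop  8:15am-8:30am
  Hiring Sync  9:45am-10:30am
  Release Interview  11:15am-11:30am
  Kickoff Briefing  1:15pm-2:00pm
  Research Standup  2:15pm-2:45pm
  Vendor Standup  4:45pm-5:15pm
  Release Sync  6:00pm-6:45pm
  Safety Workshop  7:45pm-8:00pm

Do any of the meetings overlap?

Two intervals overlap when each starts before the other ends.
Sorted by start: Kickoff Debrief, Kickoff Workshop, Hiring Sync, Release Interview, Kickoff Briefing, Research Standup, Vendor Standup, Release Sync, Safety Workshop.
Kickoff Workshop starts after Kickoff Debrief ends — done with Kickoff Debrief.
Hiring Sync starts after Kickoff Workshop ends — done with Kickoff Workshop.
Release Interview starts after Hiring Sync ends — done with Hiring Sync.
Kickoff Briefing starts after Release Interview ends — done with Release Interview.
Research Standup starts after Kickoff Briefing ends — done with Kickoff Briefing.
Vendor Standup starts after Research Standup ends — done with Research Standup.
Release Sync starts after Vendor Standup ends — done with Vendor Standup.
Safety Workshop starts after Release Sync ends.
Every pair is clear; the schedule has no overlaps.

No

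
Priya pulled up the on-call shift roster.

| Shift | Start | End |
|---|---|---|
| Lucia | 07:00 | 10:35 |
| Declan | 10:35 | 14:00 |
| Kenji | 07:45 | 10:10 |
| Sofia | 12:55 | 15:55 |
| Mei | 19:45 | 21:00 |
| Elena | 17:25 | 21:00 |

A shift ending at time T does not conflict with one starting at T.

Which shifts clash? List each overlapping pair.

Declan & Sofia, Elena & Mei, Kenji & Lucia

Sorted by start: Lucia, Kenji, Declan, Sofia, Elena, Mei.
Kenji starts before Lucia ends → Lucia and Kenji overlap.
Declan starts exactly when Lucia ends (back-to-back, no overlap), so nothing later overlaps Lucia either.
Declan starts after Kenji ends, so nothing later overlaps Kenji either.
Sofia starts before Declan ends → Declan and Sofia overlap.
Elena starts after Declan ends, so nothing later overlaps Declan either.
Elena starts after Sofia ends, so nothing later overlaps Sofia either.
Mei starts before Elena ends → Elena and Mei overlap.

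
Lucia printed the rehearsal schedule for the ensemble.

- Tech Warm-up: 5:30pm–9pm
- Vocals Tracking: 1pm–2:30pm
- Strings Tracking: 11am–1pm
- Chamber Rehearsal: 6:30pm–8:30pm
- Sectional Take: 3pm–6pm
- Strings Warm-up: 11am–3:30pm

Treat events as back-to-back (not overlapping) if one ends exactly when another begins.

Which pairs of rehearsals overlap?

Chamber Rehearsal & Tech Warm-up, Sectional Take & Strings Warm-up, Sectional Take & Tech Warm-up, Strings Tracking & Strings Warm-up, Strings Warm-up & Vocals Tracking

Check each pair: they overlap iff neither finishes before the other starts.
Sorted by start: Strings Warm-up, Strings Tracking, Vocals Tracking, Sectional Take, Tech Warm-up, Chamber Rehearsal.
Strings Tracking starts before Strings Warm-up ends → Strings Warm-up and Strings Tracking overlap.
Vocals Tracking starts before Strings Warm-up ends → Strings Warm-up and Vocals Tracking overlap.
Sectional Take starts before Strings Warm-up ends → Strings Warm-up and Sectional Take overlap.
Tech Warm-up starts after Strings Warm-up ends; Strings Warm-up is clear from here.
Vocals Tracking starts exactly when Strings Tracking ends (back-to-back, no overlap); Strings Tracking is clear from here.
Sectional Take starts after Vocals Tracking ends; Vocals Tracking is clear from here.
Tech Warm-up starts before Sectional Take ends → Sectional Take and Tech Warm-up overlap.
Chamber Rehearsal starts after Sectional Take ends.
Chamber Rehearsal starts before Tech Warm-up ends → Tech Warm-up and Chamber Rehearsal overlap.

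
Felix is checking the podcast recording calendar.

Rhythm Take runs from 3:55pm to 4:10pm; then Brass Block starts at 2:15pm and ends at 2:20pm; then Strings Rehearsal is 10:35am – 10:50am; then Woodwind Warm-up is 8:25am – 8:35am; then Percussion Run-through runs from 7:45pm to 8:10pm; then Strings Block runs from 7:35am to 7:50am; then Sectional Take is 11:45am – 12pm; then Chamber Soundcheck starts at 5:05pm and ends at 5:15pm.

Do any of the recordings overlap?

No

Sorted by start: Strings Block, Woodwind Warm-up, Strings Rehearsal, Sectional Take, Brass Block, Rhythm Take, Chamber Soundcheck, Percussion Run-through.
Woodwind Warm-up starts after Strings Block ends, so Strings Block has no further overlaps.
Strings Rehearsal starts after Woodwind Warm-up ends, so Woodwind Warm-up has no further overlaps.
Sectional Take starts after Strings Rehearsal ends, so Strings Rehearsal has no further overlaps.
Brass Block starts after Sectional Take ends, so Sectional Take has no further overlaps.
Rhythm Take starts after Brass Block ends, so Brass Block has no further overlaps.
Chamber Soundcheck starts after Rhythm Take ends, so Rhythm Take has no further overlaps.
Percussion Run-through starts after Chamber Soundcheck ends.
Every pair is clear; the schedule has no overlaps.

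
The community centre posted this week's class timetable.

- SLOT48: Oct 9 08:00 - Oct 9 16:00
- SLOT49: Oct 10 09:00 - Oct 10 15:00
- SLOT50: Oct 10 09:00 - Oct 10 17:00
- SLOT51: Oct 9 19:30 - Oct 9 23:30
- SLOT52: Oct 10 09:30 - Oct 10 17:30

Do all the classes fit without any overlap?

No

Two intervals overlap when each starts before the other ends.
Sorted by start: SLOT48, SLOT51, SLOT49, SLOT50, SLOT52.
SLOT51 starts after SLOT48 ends — done with SLOT48.
SLOT49 starts after SLOT51 ends — done with SLOT51.
SLOT50 starts before SLOT49 ends → SLOT49 and SLOT50 overlap.
That's a conflict, so the schedule is not conflict-free.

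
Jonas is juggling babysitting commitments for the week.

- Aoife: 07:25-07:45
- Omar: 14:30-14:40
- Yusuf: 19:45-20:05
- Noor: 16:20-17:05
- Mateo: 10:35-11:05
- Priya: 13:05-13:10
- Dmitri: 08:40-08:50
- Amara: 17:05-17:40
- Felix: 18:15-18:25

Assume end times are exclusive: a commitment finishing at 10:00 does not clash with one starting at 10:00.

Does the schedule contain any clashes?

Sorted by start: Aoife, Dmitri, Mateo, Priya, Omar, Noor, Amara, Felix, Yusuf.
Dmitri starts after Aoife ends, so nothing later overlaps Aoife either.
Mateo starts after Dmitri ends, so nothing later overlaps Dmitri either.
Priya starts after Mateo ends, so nothing later overlaps Mateo either.
Omar starts after Priya ends, so nothing later overlaps Priya either.
Noor starts after Omar ends, so nothing later overlaps Omar either.
Amara starts exactly when Noor ends (back-to-back, no overlap), so nothing later overlaps Noor either.
Felix starts after Amara ends, so nothing later overlaps Amara either.
Yusuf starts after Felix ends.
Every pair is clear; the schedule has no overlaps.

No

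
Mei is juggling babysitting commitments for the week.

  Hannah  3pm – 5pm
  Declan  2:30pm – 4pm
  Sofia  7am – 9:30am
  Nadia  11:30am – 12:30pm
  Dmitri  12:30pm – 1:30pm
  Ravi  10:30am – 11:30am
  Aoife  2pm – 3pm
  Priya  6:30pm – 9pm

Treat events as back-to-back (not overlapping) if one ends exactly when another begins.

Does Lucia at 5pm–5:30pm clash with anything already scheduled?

No — it doesn't clash with anything

Sofia: ends 9:30am at or before Lucia starts 5pm → clear.
Ravi: ends 11:30am at or before Lucia starts 5pm → clear.
Nadia: ends 12:30pm at or before Lucia starts 5pm → clear.
Dmitri: ends 1:30pm at or before Lucia starts 5pm → clear.
Aoife: ends 3pm at or before Lucia starts 5pm → clear.
Declan: ends 4pm at or before Lucia starts 5pm → clear.
Hannah: ends 5pm at or before Lucia starts 5pm → clear.
Priya: starts 6:30pm at or after Lucia ends 5:30pm → clear.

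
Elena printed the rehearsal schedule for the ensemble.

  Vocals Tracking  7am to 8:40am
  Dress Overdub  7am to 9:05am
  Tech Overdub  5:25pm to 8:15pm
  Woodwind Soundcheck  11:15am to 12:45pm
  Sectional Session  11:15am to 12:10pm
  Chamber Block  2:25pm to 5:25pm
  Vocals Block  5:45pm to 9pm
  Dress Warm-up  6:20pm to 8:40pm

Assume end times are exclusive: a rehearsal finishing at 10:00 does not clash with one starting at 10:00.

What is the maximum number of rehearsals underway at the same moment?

3

Sort all start/end points and keep a running count:
7am start Dress Overdub → 1
7am start Vocals Tracking → 2
8:40am end Vocals Tracking → 1
9:05am end Dress Overdub → 0
11:15am start Sectional Session → 1
11:15am start Woodwind Soundcheck → 2
12:10pm end Sectional Session → 1
12:45pm end Woodwind Soundcheck → 0
2:25pm start Chamber Block → 1
5:25pm end Chamber Block → 0
5:25pm start Tech Overdub → 1
5:45pm start Vocals Block → 2
6:20pm start Dress Warm-up → 3
8:15pm end Tech Overdub → 2
8:40pm end Dress Warm-up → 1
9pm end Vocals Block → 0
Peak is 3, at 6:20pm (Dress Warm-up, Tech Overdub, Vocals Block).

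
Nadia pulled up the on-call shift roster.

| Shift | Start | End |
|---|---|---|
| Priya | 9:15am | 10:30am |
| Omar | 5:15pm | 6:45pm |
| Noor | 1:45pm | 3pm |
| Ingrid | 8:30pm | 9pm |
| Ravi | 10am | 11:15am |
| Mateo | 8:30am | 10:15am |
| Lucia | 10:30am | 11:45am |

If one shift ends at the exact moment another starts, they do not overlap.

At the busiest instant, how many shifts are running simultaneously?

Walk through starts and ends in time order (an end at T is processed before a start at T):
8:30am start Mateo → 1
9:15am start Priya → 2
10am start Ravi → 3
10:15am end Mateo → 2
10:30am end Priya → 1
10:30am start Lucia → 2
11:15am end Ravi → 1
11:45am end Lucia → 0
1:45pm start Noor → 1
3pm end Noor → 0
5:15pm start Omar → 1
6:45pm end Omar → 0
8:30pm start Ingrid → 1
9pm end Ingrid → 0
Peak is 3, at 10am (Mateo, Priya, Ravi).

3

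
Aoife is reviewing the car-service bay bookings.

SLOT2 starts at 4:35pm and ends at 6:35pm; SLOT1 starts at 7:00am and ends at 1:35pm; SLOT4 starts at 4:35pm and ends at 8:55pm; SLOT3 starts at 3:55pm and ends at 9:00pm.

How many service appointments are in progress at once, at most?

3

Sweep the timeline, counting +1 at each start and −1 at each end (ends before starts at a tie):
7:00am start SLOT1 → 1
1:35pm end SLOT1 → 0
3:55pm start SLOT3 → 1
4:35pm start SLOT2 → 2
4:35pm start SLOT4 → 3
6:35pm end SLOT2 → 2
8:55pm end SLOT4 → 1
9:00pm end SLOT3 → 0
Peak is 3, at 4:35pm (SLOT2, SLOT3, SLOT4).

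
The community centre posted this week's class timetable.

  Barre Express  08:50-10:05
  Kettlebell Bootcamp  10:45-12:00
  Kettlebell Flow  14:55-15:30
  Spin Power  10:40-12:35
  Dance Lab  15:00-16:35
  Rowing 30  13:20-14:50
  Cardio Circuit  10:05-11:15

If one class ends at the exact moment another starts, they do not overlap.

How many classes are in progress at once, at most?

3

Sweep the timeline, counting +1 at each start and −1 at each end (ends before starts at a tie):
08:50 start Barre Express → 1
10:05 end Barre Express → 0
10:05 start Cardio Circuit → 1
10:40 start Spin Power → 2
10:45 start Kettlebell Bootcamp → 3
11:15 end Cardio Circuit → 2
12:00 end Kettlebell Bootcamp → 1
12:35 end Spin Power → 0
13:20 start Rowing 30 → 1
14:50 end Rowing 30 → 0
14:55 start Kettlebell Flow → 1
15:00 start Dance Lab → 2
15:30 end Kettlebell Flow → 1
16:35 end Dance Lab → 0
Peak is 3, at 10:45 (Cardio Circuit, Kettlebell Bootcamp, Spin Power).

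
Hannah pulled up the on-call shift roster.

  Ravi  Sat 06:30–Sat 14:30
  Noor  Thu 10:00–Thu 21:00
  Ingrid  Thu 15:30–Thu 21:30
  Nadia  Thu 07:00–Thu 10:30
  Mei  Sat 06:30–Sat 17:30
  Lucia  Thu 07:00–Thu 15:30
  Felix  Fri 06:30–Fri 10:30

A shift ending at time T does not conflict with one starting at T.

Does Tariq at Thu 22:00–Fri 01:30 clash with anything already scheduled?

No — it doesn't clash with anything

Nadia: ends Thu 10:30 at or before Tariq starts Thu 22:00 → clear.
Lucia: ends Thu 15:30 at or before Tariq starts Thu 22:00 → clear.
Noor: ends Thu 21:00 at or before Tariq starts Thu 22:00 → clear.
Ingrid: ends Thu 21:30 at or before Tariq starts Thu 22:00 → clear.
Felix: starts Fri 06:30 at or after Tariq ends Fri 01:30 → clear.
Mei: starts Sat 06:30 at or after Tariq ends Fri 01:30 → clear.
Ravi: starts Sat 06:30 at or after Tariq ends Fri 01:30 → clear.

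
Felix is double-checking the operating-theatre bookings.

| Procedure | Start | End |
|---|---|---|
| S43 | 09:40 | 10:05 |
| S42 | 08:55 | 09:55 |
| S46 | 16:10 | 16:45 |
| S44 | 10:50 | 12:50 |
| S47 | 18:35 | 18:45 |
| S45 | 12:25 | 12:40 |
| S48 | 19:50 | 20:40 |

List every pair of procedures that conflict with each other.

S42 & S43, S44 & S45

Sorted by start: S42, S43, S44, S45, S46, S47, S48.
S43 starts before S42 ends → S42 and S43 overlap.
S44 starts after S42 ends; S42 is clear from here.
S44 starts after S43 ends; S43 is clear from here.
S45 starts before S44 ends → S44 and S45 overlap.
S46 starts after S44 ends; S44 is clear from here.
S46 starts after S45 ends; S45 is clear from here.
S47 starts after S46 ends; S46 is clear from here.
S48 starts after S47 ends.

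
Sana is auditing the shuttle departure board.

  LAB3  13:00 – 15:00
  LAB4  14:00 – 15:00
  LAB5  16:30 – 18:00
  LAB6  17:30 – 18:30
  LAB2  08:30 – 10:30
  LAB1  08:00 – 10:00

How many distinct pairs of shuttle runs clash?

Two intervals overlap when each starts before the other ends.
Sorted by start: LAB1, LAB2, LAB3, LAB4, LAB5, LAB6.
LAB2 starts before LAB1 ends → LAB1 and LAB2 overlap.
LAB3 starts after LAB1 ends, so LAB1 has no further overlaps.
LAB3 starts after LAB2 ends, so LAB2 has no further overlaps.
LAB4 starts before LAB3 ends → LAB3 and LAB4 overlap.
LAB5 starts after LAB3 ends, so LAB3 has no further overlaps.
LAB5 starts after LAB4 ends, so LAB4 has no further overlaps.
LAB6 starts before LAB5 ends → LAB5 and LAB6 overlap.
Overlapping pairs: LAB1 & LAB2, LAB3 & LAB4, LAB5 & LAB6 — 3 in total.

3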